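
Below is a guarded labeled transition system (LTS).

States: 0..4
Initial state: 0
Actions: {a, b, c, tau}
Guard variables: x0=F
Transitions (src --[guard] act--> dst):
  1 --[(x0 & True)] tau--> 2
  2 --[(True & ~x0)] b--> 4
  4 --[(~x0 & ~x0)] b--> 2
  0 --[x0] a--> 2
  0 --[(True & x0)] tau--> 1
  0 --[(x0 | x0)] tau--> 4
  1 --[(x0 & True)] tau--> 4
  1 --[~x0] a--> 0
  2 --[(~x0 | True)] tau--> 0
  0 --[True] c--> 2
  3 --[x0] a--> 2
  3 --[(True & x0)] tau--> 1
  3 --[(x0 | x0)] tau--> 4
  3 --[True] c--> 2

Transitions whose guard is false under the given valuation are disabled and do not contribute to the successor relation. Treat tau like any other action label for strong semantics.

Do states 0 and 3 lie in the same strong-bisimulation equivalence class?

Answer: BISIMILAR

Trace:
Bisimulation quotient by refinement:
  π0 = {{0,1,2,3,4}}
  π1 = {{0,3},{1},{2},{4}}
4 equivalence class(es) (converged in 2)
[0]={0,3}  [3]={0,3}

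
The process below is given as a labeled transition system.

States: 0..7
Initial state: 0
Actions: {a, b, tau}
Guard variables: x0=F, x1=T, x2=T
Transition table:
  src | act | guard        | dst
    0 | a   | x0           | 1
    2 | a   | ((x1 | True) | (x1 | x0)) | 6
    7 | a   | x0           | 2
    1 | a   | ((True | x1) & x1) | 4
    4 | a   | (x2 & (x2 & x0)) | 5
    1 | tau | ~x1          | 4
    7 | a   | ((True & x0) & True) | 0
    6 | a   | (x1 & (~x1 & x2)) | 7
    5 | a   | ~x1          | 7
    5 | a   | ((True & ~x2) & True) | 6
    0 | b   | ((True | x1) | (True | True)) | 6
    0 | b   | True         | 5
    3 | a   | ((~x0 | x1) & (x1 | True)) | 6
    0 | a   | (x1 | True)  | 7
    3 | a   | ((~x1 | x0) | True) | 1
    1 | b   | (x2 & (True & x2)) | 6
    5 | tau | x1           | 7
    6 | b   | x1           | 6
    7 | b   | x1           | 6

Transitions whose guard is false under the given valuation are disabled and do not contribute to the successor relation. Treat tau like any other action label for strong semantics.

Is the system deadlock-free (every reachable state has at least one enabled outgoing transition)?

Reachable = {0,5,6,7}
  0: a→7  b→5  b→6  [3 exit(s)]
  5: tau→7  [1 exit(s)]
  6: b→6  [1 exit(s)]
  7: b→6  [1 exit(s)]

Answer: DEADLOCK-FREE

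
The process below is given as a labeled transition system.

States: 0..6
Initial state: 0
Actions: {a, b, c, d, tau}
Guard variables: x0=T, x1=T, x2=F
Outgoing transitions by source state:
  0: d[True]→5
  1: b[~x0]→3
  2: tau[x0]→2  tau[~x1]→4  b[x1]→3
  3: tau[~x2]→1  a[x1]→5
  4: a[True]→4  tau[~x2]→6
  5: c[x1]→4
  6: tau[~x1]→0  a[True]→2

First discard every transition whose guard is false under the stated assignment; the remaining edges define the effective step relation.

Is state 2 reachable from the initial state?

9 transition(s) survive guard evaluation.
Layer 0: {0}
Layer 1: {5}  now seen {0,5}
Layer 2: {4}  now seen {0,4,5}
Layer 3: {6}  now seen {0,4,5,6}
Layer 4: {2}  now seen {0,2,4,5,6}
Layer 5: {3}  now seen {0,2,3,4,5,6}
Layer 6: {1}  now seen {0,1,2,3,4,5,6}
R = {0,1,2,3,4,5,6}
Path to 2: d·c·tau·a

Answer: REACHABLE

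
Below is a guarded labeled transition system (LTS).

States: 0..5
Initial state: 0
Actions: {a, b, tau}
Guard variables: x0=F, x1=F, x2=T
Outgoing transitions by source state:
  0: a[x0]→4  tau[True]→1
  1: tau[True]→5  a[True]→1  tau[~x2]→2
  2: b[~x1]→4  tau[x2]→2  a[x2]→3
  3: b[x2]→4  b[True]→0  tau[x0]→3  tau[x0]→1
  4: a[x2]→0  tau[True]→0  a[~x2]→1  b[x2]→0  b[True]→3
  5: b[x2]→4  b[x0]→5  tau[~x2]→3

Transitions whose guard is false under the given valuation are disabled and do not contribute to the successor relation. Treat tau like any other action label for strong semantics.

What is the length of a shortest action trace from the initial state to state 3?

Layered search for 3:
  L0 = {0}
  L1 = {1}
  L2 = {5}
  L3 = {4}
  L4 = {3}
depth(3)=4, e.g. tau·tau·b·b

Answer: 4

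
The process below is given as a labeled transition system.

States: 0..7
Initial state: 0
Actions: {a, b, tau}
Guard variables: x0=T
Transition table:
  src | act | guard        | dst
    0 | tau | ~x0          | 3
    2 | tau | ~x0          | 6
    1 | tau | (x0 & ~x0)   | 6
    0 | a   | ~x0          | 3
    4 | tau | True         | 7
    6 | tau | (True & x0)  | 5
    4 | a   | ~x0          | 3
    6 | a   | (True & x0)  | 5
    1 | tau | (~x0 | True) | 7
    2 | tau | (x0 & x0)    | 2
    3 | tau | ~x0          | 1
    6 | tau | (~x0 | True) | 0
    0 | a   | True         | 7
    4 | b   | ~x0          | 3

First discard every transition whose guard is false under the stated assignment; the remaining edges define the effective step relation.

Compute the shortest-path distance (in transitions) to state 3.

Answer: UNREACHABLE

Working:
Layered search for 3:
  depth 0: {0}
  depth 1: {7}
3 never appears.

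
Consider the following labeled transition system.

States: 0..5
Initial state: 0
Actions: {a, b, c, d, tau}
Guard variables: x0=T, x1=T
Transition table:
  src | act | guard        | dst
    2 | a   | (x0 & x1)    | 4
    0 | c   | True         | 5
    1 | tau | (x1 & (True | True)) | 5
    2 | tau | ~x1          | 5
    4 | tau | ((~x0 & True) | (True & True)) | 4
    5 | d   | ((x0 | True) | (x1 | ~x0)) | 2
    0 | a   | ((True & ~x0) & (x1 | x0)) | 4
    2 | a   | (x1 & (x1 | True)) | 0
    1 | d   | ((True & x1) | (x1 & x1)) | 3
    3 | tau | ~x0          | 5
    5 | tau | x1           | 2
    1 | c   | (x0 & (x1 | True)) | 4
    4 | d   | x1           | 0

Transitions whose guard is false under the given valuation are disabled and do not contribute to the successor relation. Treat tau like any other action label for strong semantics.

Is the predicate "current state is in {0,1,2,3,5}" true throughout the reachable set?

Inv-set: {0,1,2,3,5}
R = {0,2,4,5}
  0: ok
  2: ok
  4: VIOLATES
  5: ok
reach 4 via c·d·a — violates

Answer: INVARIANT VIOLATED at state 4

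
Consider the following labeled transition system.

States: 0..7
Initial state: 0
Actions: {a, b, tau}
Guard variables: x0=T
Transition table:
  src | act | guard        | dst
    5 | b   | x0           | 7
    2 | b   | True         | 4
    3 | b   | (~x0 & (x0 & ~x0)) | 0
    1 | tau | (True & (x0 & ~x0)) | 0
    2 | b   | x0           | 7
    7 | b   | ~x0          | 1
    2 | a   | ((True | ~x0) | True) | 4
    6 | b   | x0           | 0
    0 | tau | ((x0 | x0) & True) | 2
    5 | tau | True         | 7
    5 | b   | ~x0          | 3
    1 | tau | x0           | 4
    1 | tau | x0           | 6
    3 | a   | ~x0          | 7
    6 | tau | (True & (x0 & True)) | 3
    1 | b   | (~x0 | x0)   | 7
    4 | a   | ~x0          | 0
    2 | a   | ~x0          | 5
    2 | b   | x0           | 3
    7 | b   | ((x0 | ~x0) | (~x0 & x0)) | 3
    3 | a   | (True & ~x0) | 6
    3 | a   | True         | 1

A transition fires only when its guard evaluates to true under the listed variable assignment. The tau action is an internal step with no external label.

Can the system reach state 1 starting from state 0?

Answer: REACHABLE

Working:
14 transition(s) survive guard evaluation.
L0 = {0}
L1 = {2}  cumulative {0,2}
L2 = {3,4,7}  cumulative {0,2,3,4,7}
L3 = {1}  cumulative {0,1,2,3,4,7}
L4 = {6}  cumulative {0,1,2,3,4,6,7}
R = {0,1,2,3,4,6,7}
witness 1: tau·b·a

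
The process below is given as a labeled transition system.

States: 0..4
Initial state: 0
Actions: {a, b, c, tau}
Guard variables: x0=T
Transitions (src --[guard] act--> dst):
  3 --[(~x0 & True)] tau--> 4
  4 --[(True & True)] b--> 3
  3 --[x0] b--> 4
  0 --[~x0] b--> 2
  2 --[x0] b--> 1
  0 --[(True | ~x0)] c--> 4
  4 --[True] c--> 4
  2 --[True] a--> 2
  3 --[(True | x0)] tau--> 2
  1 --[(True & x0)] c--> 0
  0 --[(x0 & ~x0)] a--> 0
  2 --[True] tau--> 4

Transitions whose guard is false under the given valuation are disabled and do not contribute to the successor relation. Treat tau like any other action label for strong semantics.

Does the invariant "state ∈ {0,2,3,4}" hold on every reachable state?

Answer: INVARIANT VIOLATED at state 1

Working:
Safe = {0,2,3,4}
Reach set: {0,1,2,3,4}
  0: ✓
  1: outside
  2: ✓
  3: ✓
  4: ✓
reach 1 via c·b·tau·b — violates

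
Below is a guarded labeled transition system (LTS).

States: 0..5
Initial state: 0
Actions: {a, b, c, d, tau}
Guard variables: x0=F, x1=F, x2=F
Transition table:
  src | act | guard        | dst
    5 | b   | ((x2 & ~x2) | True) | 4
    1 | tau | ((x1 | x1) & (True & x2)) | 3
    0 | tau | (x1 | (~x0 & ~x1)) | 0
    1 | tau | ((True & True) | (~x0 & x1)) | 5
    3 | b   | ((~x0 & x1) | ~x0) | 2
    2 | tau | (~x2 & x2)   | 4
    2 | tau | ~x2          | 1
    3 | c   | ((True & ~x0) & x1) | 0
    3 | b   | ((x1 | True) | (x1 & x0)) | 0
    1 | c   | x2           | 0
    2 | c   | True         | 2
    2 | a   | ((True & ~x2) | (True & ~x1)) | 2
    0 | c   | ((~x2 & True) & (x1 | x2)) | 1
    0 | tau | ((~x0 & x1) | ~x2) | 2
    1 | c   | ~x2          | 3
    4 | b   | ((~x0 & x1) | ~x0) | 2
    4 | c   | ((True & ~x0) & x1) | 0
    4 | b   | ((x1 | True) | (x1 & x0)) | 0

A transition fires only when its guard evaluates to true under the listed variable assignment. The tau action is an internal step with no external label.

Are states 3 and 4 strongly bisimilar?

Answer: BISIMILAR

Trace:
Refine partition for ~:
  π0 = {{0,1,2,3,4,5}}
  π1 = {{0},{1},{2},{3,4,5}}
  π2 = {{0},{1},{2},{3,4},{5}}
5 equivalence class(es) (converged in 3)
3∈{3,4}, 4∈{3,4}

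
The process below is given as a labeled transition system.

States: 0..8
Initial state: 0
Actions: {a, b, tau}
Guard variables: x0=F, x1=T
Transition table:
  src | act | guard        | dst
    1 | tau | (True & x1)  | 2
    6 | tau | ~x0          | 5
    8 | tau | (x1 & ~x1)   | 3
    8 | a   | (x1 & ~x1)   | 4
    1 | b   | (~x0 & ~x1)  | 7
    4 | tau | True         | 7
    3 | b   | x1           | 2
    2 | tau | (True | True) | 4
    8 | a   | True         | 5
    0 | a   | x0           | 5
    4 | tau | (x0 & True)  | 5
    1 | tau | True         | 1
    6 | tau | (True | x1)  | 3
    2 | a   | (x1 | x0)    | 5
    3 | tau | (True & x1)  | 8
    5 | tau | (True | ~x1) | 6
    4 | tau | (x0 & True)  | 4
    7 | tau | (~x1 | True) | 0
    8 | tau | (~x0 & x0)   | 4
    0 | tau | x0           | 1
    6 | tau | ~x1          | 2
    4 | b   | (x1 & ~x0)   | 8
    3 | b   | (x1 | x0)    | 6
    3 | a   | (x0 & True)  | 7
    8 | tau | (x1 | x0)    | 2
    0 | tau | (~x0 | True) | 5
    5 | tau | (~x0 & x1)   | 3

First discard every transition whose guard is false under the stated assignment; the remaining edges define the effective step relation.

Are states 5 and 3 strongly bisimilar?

Compute ~ classes (split until stable):
  P[0] = {{0,1,2,3,4,5,6,7,8}}
  P[1] = {{0,1,5,6,7},{2,8},{3,4}}
  P[2] = {{0,7},{1},{2},{3},{4},{5,6},{8}}
  P[3] = {{0},{1},{2},{3},{4},{5,6},{7},{8}}
stable after 4 split(s): 8 block(s)
5∈{5,6}, 3∈{3}

Answer: NOT BISIMILAR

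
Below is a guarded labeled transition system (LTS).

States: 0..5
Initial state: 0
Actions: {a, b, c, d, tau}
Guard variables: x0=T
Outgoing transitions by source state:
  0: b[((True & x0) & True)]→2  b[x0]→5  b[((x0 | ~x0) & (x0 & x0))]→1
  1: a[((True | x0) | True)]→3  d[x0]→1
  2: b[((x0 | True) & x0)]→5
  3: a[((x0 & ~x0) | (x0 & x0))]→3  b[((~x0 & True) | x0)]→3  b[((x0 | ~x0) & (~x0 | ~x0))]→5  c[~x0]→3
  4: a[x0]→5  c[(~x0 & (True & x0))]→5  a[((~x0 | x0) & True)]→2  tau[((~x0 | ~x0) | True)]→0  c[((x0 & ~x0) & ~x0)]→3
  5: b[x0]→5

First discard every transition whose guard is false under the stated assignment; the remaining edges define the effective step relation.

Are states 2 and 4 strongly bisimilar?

Answer: NOT BISIMILAR

Trace:
Compute ~ classes (split until stable):
  P[0] = {{0,1,2,3,4,5}}
  P[1] = {{0,2,5},{1},{3},{4}}
  P[2] = {{0},{1},{2,5},{3},{4}}
Fixed point at round 3; 5 class(es).
[2]={2,5}  [4]={4}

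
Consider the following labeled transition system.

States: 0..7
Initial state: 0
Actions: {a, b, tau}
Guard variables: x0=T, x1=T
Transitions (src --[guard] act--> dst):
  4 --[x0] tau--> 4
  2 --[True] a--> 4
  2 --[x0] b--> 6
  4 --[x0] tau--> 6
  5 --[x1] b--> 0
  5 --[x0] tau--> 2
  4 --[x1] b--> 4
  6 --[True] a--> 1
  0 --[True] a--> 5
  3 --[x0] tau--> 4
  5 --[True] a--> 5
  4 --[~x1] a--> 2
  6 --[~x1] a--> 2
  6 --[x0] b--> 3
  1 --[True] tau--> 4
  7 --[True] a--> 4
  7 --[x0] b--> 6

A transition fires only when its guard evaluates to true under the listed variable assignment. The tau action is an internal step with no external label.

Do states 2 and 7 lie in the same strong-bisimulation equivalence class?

Answer: BISIMILAR

Analysis:
Compute ~ classes (split until stable):
  π0 = {{0,1,2,3,4,5,6,7}}
  π1 = {{0},{1,3},{2,6,7},{4},{5}}
  π2 = {{0},{1,3},{2,7},{4},{5},{6}}
6 equivalence class(es) (converged in 3)
class of 2: {2,7}; class of 7: {2,7}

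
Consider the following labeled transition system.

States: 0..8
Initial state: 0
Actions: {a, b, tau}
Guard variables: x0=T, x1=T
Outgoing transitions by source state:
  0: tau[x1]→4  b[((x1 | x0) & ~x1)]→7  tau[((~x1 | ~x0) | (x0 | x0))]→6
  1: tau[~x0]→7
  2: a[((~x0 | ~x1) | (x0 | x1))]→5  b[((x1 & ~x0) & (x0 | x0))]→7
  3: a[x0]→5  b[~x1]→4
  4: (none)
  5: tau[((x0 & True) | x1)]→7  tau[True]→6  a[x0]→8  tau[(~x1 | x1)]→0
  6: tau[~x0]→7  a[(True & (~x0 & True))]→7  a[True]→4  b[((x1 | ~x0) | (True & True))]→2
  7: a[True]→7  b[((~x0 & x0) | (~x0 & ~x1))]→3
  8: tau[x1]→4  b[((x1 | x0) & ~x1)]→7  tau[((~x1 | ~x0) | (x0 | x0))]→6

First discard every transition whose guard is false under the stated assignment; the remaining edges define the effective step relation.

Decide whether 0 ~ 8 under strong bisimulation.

Compute ~ classes (split until stable):
  round 0: {{0,1,2,3,4,5,6,7,8}}
  round 1: {{0,8},{1,4},{2,3,7},{5},{6}}
  round 2: {{0,8},{1,4},{2,3},{5},{6},{7}}
6 equivalence class(es) (converged in 3)
[0]={0,8}  [8]={0,8}

Answer: BISIMILAR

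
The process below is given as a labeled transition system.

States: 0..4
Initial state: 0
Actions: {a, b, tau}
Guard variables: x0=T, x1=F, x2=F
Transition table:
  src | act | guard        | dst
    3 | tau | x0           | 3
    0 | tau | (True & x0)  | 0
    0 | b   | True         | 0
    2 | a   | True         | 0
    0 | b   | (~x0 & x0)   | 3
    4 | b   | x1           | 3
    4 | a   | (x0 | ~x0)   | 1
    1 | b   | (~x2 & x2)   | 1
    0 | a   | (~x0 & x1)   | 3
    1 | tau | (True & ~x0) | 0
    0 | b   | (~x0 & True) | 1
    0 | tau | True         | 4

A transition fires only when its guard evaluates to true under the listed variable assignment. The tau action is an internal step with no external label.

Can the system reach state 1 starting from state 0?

After dropping false guards: 6 live edges.
Layer 0: {0}
Layer 1: {4}  cumulative {0,4}
Layer 2: {1}  cumulative {0,1,4}
R = {0,1,4}
witness 1: tau·a

Answer: REACHABLE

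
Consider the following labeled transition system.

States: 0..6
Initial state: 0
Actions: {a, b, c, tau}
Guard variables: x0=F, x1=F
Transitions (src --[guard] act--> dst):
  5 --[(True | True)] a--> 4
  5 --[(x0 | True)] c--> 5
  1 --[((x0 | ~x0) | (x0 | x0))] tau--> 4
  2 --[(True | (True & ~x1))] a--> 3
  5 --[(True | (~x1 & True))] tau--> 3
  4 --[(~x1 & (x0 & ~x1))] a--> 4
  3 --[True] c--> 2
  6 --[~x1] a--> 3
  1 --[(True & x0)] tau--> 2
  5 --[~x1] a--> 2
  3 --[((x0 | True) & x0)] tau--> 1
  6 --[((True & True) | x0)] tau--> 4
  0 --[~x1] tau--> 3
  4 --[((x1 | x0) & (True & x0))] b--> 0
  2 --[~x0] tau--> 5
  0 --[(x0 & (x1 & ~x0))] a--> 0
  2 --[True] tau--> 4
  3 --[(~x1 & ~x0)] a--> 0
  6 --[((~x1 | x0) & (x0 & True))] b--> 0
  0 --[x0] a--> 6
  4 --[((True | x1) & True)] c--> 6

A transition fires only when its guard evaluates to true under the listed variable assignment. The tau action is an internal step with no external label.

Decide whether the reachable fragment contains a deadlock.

Answer: DEADLOCK-FREE

Working:
Reachable = {0,2,3,4,5,6}
  0: tau→3  [deg 1]
  2: a→3  tau→4  tau→5  [deg 3]
  3: a→0  c→2  [deg 2]
  4: c→6  [deg 1]
  5: a→2  a→4  c→5  tau→3  [deg 4]
  6: a→3  tau→4  [deg 2]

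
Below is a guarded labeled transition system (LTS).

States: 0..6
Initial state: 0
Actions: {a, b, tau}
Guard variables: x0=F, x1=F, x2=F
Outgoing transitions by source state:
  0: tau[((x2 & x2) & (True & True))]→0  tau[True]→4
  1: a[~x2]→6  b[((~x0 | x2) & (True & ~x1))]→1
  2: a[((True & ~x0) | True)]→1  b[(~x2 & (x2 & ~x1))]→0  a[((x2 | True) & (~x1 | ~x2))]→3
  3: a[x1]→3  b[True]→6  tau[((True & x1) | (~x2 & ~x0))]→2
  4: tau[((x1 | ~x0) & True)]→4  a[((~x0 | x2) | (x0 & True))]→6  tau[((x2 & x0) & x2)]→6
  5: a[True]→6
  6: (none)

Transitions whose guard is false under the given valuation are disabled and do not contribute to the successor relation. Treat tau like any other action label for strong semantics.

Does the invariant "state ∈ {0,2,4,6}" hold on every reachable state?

Allowed set {0,2,4,6}
R = {0,4,6}
  0: safe
  4: safe
  6: safe

Answer: INVARIANT HOLDS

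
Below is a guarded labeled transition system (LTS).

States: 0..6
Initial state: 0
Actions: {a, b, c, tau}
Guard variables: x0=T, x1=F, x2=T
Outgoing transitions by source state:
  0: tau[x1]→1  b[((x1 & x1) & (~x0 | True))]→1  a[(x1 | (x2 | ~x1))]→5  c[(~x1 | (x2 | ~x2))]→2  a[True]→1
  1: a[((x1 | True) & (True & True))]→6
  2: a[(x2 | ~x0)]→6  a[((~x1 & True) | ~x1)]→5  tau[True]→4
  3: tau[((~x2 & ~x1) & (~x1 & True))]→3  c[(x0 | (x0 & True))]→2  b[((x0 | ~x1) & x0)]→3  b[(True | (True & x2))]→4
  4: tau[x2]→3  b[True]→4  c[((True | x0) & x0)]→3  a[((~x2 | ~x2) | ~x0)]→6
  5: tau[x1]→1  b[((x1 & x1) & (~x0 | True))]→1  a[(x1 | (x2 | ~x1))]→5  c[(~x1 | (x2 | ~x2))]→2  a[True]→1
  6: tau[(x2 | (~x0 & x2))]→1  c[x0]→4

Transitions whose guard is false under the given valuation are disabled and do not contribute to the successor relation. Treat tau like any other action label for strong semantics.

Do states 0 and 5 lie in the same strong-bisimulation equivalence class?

Answer: BISIMILAR

Trace:
Bisimulation quotient by refinement:
  π0 = {{0,1,2,3,4,5,6}}
  π1 = {{0,5},{1},{2},{3},{4},{6}}
Fixed point at round 2; 6 class(es).
class of 0: {0,5}; class of 5: {0,5}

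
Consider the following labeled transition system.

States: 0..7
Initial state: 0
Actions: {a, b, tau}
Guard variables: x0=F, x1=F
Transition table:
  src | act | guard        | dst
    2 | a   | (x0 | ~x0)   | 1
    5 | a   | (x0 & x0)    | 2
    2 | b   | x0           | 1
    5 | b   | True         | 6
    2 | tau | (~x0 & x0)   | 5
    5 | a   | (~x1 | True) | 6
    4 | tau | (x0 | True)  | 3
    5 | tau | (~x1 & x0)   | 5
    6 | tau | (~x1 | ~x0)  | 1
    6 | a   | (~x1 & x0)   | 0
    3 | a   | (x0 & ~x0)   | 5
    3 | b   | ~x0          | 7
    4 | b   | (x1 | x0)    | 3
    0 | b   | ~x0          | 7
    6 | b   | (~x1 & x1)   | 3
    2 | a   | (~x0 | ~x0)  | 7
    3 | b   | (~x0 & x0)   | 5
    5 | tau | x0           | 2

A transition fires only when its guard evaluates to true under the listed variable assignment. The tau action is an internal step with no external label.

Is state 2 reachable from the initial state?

After dropping false guards: 8 live edges.
Layer 0: {0}
Layer 1: {7}  cumulative {0,7}
R = {0,7}

Answer: UNREACHABLE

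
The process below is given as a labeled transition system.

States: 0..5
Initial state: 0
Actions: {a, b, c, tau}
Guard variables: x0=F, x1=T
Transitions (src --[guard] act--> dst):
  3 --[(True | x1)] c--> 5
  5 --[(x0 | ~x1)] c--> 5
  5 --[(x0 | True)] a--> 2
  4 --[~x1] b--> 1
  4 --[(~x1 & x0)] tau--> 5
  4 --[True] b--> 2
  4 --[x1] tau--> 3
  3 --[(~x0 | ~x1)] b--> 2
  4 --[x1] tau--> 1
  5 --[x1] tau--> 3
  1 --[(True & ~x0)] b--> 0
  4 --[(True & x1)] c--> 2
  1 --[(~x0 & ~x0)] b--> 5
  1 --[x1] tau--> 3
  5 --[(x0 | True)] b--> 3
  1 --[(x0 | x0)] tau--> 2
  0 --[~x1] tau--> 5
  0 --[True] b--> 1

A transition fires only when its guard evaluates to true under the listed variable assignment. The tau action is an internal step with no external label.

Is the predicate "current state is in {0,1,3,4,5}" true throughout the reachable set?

Safe = {0,1,3,4,5}
R = {0,1,2,3,5}
  0: ✓
  1: ✓
  2: VIOLATES
  3: ✓
  5: ✓
counterexample path to 2: b·b·a

Answer: INVARIANT VIOLATED at state 2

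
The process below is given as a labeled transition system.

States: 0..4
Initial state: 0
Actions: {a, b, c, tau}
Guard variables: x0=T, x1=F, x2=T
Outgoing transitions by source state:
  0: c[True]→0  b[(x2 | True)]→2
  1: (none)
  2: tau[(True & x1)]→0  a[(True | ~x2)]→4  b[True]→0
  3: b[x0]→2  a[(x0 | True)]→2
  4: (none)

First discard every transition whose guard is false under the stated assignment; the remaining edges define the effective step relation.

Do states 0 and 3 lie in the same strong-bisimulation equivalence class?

Answer: NOT BISIMILAR

Analysis:
Refine partition for ~:
  P[0] = {{0,1,2,3,4}}
  P[1] = {{0},{1,4},{2,3}}
  P[2] = {{0},{1,4},{2},{3}}
stable after 3 split(s): 4 block(s)
0∈{0}, 3∈{3}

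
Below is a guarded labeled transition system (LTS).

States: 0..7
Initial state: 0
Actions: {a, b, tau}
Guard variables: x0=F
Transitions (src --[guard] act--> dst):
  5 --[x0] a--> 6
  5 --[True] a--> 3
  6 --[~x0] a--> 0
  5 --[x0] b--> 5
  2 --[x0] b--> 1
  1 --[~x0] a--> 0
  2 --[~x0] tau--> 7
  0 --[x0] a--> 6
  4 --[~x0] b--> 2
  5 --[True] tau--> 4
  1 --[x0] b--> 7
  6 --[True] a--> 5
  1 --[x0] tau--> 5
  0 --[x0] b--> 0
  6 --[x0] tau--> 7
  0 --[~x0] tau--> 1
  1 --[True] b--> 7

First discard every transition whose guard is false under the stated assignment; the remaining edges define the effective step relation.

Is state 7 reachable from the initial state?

After dropping false guards: 9 live edges.
Layer 0: {0}
Layer 1: {1}  total {0,1}
Layer 2: {7}  total {0,1,7}
Reachable = {0,1,7}
witness 7: tau·b

Answer: REACHABLE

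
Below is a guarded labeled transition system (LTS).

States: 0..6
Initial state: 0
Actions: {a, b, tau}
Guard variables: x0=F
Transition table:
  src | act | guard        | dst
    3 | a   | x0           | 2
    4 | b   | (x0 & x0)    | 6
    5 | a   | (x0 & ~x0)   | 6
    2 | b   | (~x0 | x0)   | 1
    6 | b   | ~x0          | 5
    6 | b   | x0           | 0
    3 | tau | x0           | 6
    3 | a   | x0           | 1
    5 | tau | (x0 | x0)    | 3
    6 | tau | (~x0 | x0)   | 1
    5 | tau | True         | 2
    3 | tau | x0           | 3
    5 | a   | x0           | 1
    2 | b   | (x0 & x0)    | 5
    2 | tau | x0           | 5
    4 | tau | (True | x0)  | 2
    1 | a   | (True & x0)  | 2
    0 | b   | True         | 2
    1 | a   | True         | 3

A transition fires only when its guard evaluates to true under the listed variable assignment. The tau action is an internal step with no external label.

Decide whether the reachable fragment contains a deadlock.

Answer: DEADLOCK at state 3

Working:
Reachable = {0,1,2,3}
  0: b→2  [deg 1]
  1: a→3  [deg 1]
  2: b→1  [deg 1]
  3: ∅  [no exit]
witness 3: b·b·a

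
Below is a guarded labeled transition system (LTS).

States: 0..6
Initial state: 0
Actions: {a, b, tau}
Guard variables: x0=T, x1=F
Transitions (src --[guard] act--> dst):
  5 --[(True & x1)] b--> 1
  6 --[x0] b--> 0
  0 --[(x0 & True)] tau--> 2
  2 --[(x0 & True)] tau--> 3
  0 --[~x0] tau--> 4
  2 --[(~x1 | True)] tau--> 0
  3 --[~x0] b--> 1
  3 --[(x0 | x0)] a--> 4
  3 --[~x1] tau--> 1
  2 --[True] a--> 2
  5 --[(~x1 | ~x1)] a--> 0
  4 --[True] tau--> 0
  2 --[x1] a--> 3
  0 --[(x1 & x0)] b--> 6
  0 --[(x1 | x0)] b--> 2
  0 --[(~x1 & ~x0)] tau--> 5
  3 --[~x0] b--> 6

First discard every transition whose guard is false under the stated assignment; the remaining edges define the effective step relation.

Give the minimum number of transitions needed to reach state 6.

Breadth-first toward 6:
  depth 0: {0}
  depth 1: {2}
  depth 2: {3}
  depth 3: {1,4}
6 never appears.

Answer: UNREACHABLE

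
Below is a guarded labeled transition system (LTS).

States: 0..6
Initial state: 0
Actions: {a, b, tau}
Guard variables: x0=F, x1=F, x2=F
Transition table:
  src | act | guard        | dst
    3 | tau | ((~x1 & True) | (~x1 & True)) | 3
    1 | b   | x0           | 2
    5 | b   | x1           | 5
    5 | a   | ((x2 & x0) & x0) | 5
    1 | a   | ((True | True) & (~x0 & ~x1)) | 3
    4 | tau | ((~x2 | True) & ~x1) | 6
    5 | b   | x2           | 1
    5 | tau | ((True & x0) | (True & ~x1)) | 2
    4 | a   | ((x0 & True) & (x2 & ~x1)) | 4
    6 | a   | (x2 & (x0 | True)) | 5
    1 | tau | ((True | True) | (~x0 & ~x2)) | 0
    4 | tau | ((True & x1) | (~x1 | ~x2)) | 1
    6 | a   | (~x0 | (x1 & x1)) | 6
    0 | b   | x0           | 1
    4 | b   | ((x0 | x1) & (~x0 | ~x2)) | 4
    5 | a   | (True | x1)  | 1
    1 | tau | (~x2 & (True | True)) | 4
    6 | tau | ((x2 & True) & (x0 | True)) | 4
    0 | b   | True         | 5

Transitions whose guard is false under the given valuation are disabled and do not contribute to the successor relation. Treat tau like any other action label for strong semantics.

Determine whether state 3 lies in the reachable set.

10 transition(s) survive guard evaluation.
depth 0: {0}
depth 1: {5}  total {0,5}
depth 2: {1,2}  total {0,1,2,5}
depth 3: {3,4}  total {0,1,2,3,4,5}
depth 4: {6}  total {0,1,2,3,4,5,6}
Reachable = {0,1,2,3,4,5,6}
witness 3: b·a·a

Answer: REACHABLE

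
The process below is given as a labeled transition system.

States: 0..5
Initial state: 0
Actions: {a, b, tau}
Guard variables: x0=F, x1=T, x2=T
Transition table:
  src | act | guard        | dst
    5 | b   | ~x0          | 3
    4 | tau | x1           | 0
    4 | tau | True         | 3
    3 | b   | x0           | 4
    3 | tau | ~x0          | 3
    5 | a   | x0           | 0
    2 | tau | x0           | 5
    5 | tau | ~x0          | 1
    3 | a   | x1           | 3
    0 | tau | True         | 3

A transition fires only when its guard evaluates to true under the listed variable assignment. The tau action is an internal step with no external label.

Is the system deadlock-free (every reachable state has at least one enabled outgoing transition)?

Reach set: {0,3}
  0: tau→3  [deg 1]
  3: a→3  tau→3  [deg 2]

Answer: DEADLOCK-FREE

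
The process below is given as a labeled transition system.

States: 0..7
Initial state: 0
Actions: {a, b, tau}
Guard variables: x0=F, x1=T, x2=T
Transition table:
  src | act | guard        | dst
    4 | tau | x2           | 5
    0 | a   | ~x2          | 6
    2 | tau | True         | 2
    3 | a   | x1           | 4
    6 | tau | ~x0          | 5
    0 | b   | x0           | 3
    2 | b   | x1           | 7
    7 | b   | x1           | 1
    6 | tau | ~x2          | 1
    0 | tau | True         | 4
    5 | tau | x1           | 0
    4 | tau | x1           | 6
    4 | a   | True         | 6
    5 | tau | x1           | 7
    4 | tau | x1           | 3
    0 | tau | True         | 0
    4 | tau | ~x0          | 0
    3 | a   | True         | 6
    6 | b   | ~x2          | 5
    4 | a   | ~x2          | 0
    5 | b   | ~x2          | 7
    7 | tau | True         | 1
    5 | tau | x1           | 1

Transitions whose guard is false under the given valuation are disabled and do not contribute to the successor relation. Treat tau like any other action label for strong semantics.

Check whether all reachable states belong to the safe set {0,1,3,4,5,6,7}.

Allowed set {0,1,3,4,5,6,7}
Reach set: {0,1,3,4,5,6,7}
  0: ok
  1: ok
  3: ok
  4: ok
  5: ok
  6: ok
  7: ok

Answer: INVARIANT HOLDS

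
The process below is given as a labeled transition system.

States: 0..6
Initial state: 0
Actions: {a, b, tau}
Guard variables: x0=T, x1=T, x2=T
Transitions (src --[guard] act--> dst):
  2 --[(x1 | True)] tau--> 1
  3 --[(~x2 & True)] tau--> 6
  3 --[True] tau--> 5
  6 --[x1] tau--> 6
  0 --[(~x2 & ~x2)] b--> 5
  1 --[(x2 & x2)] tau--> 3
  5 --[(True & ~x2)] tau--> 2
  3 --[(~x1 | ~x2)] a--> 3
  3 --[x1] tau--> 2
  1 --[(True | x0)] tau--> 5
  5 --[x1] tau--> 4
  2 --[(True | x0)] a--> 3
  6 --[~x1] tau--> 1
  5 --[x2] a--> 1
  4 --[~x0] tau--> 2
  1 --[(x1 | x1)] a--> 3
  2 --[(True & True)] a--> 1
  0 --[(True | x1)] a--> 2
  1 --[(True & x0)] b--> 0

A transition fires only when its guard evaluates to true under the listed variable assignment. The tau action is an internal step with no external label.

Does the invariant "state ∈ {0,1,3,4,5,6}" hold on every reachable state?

Safe = {0,1,3,4,5,6}
Reach set: {0,1,2,3,4,5}
  0: ✓
  1: ✓
  2: VIOLATES
  3: ✓
  4: ✓
  5: ✓
counterexample path to 2: a

Answer: INVARIANT VIOLATED at state 2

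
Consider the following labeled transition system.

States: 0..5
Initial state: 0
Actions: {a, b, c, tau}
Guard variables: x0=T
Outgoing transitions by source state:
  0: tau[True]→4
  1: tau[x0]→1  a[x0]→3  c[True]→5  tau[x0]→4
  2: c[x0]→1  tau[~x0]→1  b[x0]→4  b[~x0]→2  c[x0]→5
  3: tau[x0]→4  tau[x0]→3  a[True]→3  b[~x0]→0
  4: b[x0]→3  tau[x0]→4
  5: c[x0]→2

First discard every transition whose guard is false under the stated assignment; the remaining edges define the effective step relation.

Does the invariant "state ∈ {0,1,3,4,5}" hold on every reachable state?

Inv-set: {0,1,3,4,5}
Reachable = {0,3,4}
  0: safe
  3: safe
  4: safe

Answer: INVARIANT HOLDS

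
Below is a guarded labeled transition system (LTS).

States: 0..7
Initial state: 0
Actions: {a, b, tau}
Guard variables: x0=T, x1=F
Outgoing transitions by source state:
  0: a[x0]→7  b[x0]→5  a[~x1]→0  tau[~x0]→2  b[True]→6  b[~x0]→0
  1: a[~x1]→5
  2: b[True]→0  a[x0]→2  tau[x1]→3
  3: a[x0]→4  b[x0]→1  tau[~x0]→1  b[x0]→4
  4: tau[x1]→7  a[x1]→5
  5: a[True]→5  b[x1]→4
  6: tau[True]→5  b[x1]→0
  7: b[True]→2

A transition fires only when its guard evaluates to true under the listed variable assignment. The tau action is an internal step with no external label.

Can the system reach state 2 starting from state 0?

Answer: REACHABLE

Working:
13 transition(s) survive guard evaluation.
Layer 0: {0}
Layer 1: {5,6,7}  total {0,5,6,7}
Layer 2: {2}  total {0,2,5,6,7}
Reach set: {0,2,5,6,7}
witness 2: a·b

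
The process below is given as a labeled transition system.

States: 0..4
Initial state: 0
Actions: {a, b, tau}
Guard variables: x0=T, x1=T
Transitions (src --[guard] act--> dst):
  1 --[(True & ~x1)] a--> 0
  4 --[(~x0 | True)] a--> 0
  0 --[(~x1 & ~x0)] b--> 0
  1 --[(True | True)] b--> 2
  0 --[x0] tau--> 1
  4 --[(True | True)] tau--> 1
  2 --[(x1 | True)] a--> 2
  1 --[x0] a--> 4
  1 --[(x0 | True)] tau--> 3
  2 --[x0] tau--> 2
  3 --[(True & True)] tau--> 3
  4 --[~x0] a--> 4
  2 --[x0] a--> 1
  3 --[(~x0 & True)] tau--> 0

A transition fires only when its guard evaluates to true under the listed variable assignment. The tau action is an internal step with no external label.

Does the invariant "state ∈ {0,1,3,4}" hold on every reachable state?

Answer: INVARIANT VIOLATED at state 2

Trace:
Allowed set {0,1,3,4}
Reachable = {0,1,2,3,4}
  0: ok
  1: ok
  2: VIOLATES
  3: ok
  4: ok
counterexample path to 2: tau·b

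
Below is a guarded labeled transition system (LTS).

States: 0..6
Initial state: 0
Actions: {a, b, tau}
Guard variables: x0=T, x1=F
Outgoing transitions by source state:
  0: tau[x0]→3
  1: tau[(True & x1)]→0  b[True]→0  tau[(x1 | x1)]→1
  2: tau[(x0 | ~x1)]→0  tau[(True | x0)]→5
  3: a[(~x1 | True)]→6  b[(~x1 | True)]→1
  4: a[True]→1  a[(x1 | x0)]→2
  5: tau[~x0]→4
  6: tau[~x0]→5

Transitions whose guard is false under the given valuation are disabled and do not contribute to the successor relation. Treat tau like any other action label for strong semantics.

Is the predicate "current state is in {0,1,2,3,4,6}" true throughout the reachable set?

Answer: INVARIANT HOLDS

Working:
Safe = {0,1,2,3,4,6}
Reach set: {0,1,3,6}
  0: ✓
  1: ✓
  3: ✓
  6: ✓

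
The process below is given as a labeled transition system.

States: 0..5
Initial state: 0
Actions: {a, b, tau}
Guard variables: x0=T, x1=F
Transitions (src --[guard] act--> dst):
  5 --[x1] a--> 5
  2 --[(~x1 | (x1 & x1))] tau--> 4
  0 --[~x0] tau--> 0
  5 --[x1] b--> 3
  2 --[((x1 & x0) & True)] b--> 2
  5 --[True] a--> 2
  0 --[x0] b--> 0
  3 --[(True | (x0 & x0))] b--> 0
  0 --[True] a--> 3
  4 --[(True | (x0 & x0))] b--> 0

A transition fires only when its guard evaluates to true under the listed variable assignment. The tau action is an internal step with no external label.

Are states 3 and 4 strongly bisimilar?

Answer: BISIMILAR

Working:
Bisimulation quotient by refinement:
  round 0: {{0,1,2,3,4,5}}
  round 1: {{0},{1},{2},{3,4},{5}}
stable after 2 split(s): 5 block(s)
class of 3: {3,4}; class of 4: {3,4}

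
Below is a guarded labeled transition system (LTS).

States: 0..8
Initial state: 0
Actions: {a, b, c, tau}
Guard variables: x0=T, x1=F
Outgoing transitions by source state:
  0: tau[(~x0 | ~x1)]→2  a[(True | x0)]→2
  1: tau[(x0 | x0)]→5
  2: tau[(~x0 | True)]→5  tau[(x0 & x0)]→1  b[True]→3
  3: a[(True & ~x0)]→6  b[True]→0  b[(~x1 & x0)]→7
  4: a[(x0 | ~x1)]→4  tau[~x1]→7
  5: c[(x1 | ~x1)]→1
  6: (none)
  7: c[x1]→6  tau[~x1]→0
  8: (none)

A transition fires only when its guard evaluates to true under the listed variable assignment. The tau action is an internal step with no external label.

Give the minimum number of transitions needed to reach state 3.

BFS to 3:
  Layer 0: {0}
  Layer 1: {2}
  Layer 2: {1,3,5}
first hit 3 at d=2 via a·b

Answer: 2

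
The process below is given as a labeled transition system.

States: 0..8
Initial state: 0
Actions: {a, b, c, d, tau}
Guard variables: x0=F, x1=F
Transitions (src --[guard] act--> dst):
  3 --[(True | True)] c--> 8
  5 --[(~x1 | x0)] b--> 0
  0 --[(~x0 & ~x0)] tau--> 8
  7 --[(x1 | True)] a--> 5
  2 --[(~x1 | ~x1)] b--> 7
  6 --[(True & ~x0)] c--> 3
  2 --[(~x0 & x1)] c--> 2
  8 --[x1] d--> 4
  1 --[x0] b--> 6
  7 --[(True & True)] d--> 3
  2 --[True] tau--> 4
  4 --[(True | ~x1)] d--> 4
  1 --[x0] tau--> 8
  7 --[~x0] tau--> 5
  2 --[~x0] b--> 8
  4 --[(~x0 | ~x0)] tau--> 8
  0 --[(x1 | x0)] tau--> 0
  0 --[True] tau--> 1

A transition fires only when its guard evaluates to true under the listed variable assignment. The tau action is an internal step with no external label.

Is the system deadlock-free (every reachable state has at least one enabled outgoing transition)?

Reachable = {0,1,8}
  0: tau→1  tau→8  [2 out]
  1: ∅  [no exit]
  8: ∅  [no exit]
witness 1: tau

Answer: DEADLOCK at state 1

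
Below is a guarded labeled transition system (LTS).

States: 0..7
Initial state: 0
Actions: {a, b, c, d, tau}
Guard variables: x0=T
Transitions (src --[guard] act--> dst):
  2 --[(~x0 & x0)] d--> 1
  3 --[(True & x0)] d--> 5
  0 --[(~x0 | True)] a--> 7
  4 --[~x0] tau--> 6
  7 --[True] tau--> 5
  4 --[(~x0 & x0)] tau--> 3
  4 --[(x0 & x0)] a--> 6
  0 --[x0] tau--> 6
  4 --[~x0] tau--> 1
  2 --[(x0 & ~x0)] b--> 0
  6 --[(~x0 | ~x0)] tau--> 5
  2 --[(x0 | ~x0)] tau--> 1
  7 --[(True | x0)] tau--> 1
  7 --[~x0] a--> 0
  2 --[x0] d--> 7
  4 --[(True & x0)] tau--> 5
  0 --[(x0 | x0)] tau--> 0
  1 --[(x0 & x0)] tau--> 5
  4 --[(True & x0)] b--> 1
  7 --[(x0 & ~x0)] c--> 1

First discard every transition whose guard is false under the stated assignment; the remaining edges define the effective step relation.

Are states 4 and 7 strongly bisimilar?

Answer: NOT BISIMILAR

Trace:
Bisimulation quotient by refinement:
  round 0: {{0,1,2,3,4,5,6,7}}
  round 1: {{0},{1,7},{2},{3},{4},{5,6}}
  round 2: {{0},{1},{2},{3},{4},{5,6},{7}}
7 equivalence class(es) (converged in 3)
class of 4: {4}; class of 7: {7}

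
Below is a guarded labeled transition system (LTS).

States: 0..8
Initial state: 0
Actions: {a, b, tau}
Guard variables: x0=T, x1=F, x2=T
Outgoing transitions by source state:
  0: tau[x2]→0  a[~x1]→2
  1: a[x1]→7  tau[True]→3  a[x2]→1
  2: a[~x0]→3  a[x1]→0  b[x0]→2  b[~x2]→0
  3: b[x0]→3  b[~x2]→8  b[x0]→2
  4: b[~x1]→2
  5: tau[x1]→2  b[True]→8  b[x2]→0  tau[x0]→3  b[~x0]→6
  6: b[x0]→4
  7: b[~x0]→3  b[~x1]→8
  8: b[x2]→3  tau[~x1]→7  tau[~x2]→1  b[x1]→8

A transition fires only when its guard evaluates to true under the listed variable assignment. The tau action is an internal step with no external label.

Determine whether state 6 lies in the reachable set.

15 transition(s) survive guard evaluation.
L0 = {0}
L1 = {2}  total {0,2}
R = {0,2}

Answer: UNREACHABLE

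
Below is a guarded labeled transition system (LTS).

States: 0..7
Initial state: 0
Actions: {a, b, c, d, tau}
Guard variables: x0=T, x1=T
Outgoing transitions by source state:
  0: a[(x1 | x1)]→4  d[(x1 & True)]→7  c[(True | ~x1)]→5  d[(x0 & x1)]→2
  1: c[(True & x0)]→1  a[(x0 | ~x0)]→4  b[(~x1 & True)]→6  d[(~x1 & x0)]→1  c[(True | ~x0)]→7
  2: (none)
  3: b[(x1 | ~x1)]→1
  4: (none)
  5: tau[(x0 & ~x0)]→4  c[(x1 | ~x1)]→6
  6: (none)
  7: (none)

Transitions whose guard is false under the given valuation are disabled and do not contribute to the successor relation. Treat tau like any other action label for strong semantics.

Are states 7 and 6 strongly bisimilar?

Answer: BISIMILAR

Analysis:
Compute ~ classes (split until stable):
  round 0: {{0,1,2,3,4,5,6,7}}
  round 1: {{0},{1},{2,4,6,7},{3},{5}}
stable after 2 split(s): 5 block(s)
7∈{2,4,6,7}, 6∈{2,4,6,7}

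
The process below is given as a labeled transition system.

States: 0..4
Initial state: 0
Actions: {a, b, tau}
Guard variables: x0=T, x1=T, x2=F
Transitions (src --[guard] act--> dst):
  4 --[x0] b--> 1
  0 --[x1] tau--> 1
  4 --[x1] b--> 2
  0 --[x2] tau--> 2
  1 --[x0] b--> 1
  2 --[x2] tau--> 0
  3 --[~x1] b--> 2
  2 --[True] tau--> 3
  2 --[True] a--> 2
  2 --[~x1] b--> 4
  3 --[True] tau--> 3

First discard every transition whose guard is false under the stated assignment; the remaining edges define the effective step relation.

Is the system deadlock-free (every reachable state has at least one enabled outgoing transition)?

R = {0,1}
  0: tau→1  [deg 1]
  1: b→1  [deg 1]

Answer: DEADLOCK-FREE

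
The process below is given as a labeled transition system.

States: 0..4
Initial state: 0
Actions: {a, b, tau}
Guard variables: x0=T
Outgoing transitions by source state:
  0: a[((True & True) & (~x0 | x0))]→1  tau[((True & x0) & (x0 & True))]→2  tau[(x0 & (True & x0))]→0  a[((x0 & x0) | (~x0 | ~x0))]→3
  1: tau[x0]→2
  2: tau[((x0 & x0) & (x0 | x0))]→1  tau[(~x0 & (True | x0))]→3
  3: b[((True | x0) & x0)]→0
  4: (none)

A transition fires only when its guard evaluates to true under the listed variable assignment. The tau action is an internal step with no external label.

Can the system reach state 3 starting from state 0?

After dropping false guards: 7 live edges.
Layer 0: {0}
Layer 1: {1,2,3}  now seen {0,1,2,3}
R = {0,1,2,3}
witness 3: a

Answer: REACHABLE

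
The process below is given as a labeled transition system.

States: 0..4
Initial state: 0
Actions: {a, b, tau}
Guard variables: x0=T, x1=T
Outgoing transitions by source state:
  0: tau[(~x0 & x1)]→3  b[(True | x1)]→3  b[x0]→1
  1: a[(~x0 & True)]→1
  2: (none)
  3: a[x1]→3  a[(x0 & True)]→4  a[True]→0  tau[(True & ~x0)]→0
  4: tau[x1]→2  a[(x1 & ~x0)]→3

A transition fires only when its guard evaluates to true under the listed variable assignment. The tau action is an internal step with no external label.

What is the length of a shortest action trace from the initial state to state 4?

Answer: 2

Trace:
Layered search for 4:
  depth 0: {0}
  depth 1: {1,3}
  depth 2: {4}
4 enters at depth 2; path b·a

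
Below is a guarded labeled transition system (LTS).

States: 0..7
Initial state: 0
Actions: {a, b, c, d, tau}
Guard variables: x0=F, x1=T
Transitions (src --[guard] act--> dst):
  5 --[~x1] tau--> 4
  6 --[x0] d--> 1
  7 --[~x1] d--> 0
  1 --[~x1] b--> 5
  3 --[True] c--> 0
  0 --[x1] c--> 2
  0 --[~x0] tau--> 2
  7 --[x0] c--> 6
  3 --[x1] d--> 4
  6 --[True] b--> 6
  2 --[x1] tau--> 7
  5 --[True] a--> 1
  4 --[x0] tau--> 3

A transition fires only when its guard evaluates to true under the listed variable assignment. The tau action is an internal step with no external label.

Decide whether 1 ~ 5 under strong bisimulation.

Answer: NOT BISIMILAR

Analysis:
Compute ~ classes (split until stable):
  π0 = {{0,1,2,3,4,5,6,7}}
  π1 = {{0},{1,4,7},{2},{3},{5},{6}}
Fixed point at round 2; 6 class(es).
class of 1: {1,4,7}; class of 5: {5}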